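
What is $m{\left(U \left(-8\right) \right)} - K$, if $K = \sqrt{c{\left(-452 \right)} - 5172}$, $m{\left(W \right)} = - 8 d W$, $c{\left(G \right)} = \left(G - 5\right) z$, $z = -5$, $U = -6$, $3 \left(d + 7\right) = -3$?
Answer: $3072 - i \sqrt{2887} \approx 3072.0 - 53.731 i$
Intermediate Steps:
$d = -8$ ($d = -7 + \frac{1}{3} \left(-3\right) = -7 - 1 = -8$)
$c{\left(G \right)} = 25 - 5 G$ ($c{\left(G \right)} = \left(G - 5\right) \left(-5\right) = \left(-5 + G\right) \left(-5\right) = 25 - 5 G$)
$m{\left(W \right)} = 64 W$ ($m{\left(W \right)} = \left(-8\right) \left(-8\right) W = 64 W$)
$K = i \sqrt{2887}$ ($K = \sqrt{\left(25 - -2260\right) - 5172} = \sqrt{\left(25 + 2260\right) - 5172} = \sqrt{2285 - 5172} = \sqrt{-2887} = i \sqrt{2887} \approx 53.731 i$)
$m{\left(U \left(-8\right) \right)} - K = 64 \left(\left(-6\right) \left(-8\right)\right) - i \sqrt{2887} = 64 \cdot 48 - i \sqrt{2887} = 3072 - i \sqrt{2887}$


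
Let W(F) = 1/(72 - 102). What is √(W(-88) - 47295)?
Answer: I*√42565530/30 ≈ 217.47*I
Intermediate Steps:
W(F) = -1/30 (W(F) = 1/(-30) = -1/30)
√(W(-88) - 47295) = √(-1/30 - 47295) = √(-1418851/30) = I*√42565530/30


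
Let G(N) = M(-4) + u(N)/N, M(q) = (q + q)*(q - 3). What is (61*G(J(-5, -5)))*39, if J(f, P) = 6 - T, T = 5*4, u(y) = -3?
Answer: 1872273/14 ≈ 1.3373e+5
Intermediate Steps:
T = 20
M(q) = 2*q*(-3 + q) (M(q) = (2*q)*(-3 + q) = 2*q*(-3 + q))
J(f, P) = -14 (J(f, P) = 6 - 1*20 = 6 - 20 = -14)
G(N) = 56 - 3/N (G(N) = 2*(-4)*(-3 - 4) - 3/N = 2*(-4)*(-7) - 3/N = 56 - 3/N)
(61*G(J(-5, -5)))*39 = (61*(56 - 3/(-14)))*39 = (61*(56 - 3*(-1/14)))*39 = (61*(56 + 3/14))*39 = (61*(787/14))*39 = (48007/14)*39 = 1872273/14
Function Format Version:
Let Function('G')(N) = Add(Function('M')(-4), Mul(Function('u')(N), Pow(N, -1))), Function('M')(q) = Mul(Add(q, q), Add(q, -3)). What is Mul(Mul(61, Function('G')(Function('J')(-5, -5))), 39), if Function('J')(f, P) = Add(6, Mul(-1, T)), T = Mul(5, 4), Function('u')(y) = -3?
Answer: Rational(1872273, 14) ≈ 1.3373e+5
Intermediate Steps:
T = 20
Function('M')(q) = Mul(2, q, Add(-3, q)) (Function('M')(q) = Mul(Mul(2, q), Add(-3, q)) = Mul(2, q, Add(-3, q)))
Function('J')(f, P) = -14 (Function('J')(f, P) = Add(6, Mul(-1, 20)) = Add(6, -20) = -14)
Function('G')(N) = Add(56, Mul(-3, Pow(N, -1))) (Function('G')(N) = Add(Mul(2, -4, Add(-3, -4)), Mul(-3, Pow(N, -1))) = Add(Mul(2, -4, -7), Mul(-3, Pow(N, -1))) = Add(56, Mul(-3, Pow(N, -1))))
Mul(Mul(61, Function('G')(Function('J')(-5, -5))), 39) = Mul(Mul(61, Add(56, Mul(-3, Pow(-14, -1)))), 39) = Mul(Mul(61, Add(56, Mul(-3, Rational(-1, 14)))), 39) = Mul(Mul(61, Add(56, Rational(3, 14))), 39) = Mul(Mul(61, Rational(787, 14)), 39) = Mul(Rational(48007, 14), 39) = Rational(1872273, 14)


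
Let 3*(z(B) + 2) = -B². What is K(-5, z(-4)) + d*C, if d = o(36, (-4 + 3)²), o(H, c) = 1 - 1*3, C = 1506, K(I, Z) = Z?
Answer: -9058/3 ≈ -3019.3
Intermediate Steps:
z(B) = -2 - B²/3 (z(B) = -2 + (-B²)/3 = -2 - B²/3)
o(H, c) = -2 (o(H, c) = 1 - 3 = -2)
d = -2
K(-5, z(-4)) + d*C = (-2 - ⅓*(-4)²) - 2*1506 = (-2 - ⅓*16) - 3012 = (-2 - 16/3) - 3012 = -22/3 - 3012 = -9058/3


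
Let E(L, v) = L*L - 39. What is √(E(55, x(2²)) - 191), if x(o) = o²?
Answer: √2795 ≈ 52.868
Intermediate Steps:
E(L, v) = -39 + L² (E(L, v) = L² - 39 = -39 + L²)
√(E(55, x(2²)) - 191) = √((-39 + 55²) - 191) = √((-39 + 3025) - 191) = √(2986 - 191) = √2795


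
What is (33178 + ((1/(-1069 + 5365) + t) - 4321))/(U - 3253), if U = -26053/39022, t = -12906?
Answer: -7469279173/1523575428 ≈ -4.9025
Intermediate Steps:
U = -26053/39022 (U = -26053*1/39022 = -26053/39022 ≈ -0.66765)
(33178 + ((1/(-1069 + 5365) + t) - 4321))/(U - 3253) = (33178 + ((1/(-1069 + 5365) - 12906) - 4321))/(-26053/39022 - 3253) = (33178 + ((1/4296 - 12906) - 4321))/(-126964619/39022) = (33178 + ((1/4296 - 12906) - 4321))*(-39022/126964619) = (33178 + (-55444175/4296 - 4321))*(-39022/126964619) = (33178 - 74007191/4296)*(-39022/126964619) = (68525497/4296)*(-39022/126964619) = -7469279173/1523575428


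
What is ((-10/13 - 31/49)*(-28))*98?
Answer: 50008/13 ≈ 3846.8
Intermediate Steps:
((-10/13 - 31/49)*(-28))*98 = -893/637*(-28)*98 = (3572/91)*98 = 50008/13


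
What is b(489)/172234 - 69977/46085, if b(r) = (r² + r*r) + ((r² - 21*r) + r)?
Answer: 20556543937/7937403890 ≈ 2.5898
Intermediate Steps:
b(r) = -20*r + 3*r² (b(r) = (r² + r²) + (r² - 20*r) = 2*r² + (r² - 20*r) = -20*r + 3*r²)
b(489)/172234 - 69977/46085 = (489*(-20 + 3*489))/172234 - 69977/46085 = (489*(-20 + 1467))*(1/172234) - 69977*1/46085 = (489*1447)*(1/172234) - 69977/46085 = 707583*(1/172234) - 69977/46085 = 707583/172234 - 69977/46085 = 20556543937/7937403890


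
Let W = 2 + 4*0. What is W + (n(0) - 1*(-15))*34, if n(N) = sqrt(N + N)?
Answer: 512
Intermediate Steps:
W = 2 (W = 2 + 0 = 2)
n(N) = sqrt(2)*sqrt(N) (n(N) = sqrt(2*N) = sqrt(2)*sqrt(N))
W + (n(0) - 1*(-15))*34 = 2 + (sqrt(2)*sqrt(0) - 1*(-15))*34 = 2 + (sqrt(2)*0 + 15)*34 = 2 + (0 + 15)*34 = 2 + 15*34 = 2 + 510 = 512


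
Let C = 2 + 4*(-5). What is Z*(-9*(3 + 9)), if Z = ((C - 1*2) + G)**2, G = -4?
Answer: -62208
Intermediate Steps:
C = -18 (C = 2 - 20 = -18)
Z = 576 (Z = ((-18 - 1*2) - 4)**2 = ((-18 - 2) - 4)**2 = (-20 - 4)**2 = (-24)**2 = 576)
Z*(-9*(3 + 9)) = 576*(-9*(3 + 9)) = 576*(-9*12) = 576*(-108) = -62208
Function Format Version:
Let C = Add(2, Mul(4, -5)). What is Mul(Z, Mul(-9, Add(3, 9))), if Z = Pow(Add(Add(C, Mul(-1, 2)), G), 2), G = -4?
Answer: -62208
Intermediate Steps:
C = -18 (C = Add(2, -20) = -18)
Z = 576 (Z = Pow(Add(Add(-18, Mul(-1, 2)), -4), 2) = Pow(Add(Add(-18, -2), -4), 2) = Pow(Add(-20, -4), 2) = Pow(-24, 2) = 576)
Mul(Z, Mul(-9, Add(3, 9))) = Mul(576, Mul(-9, Add(3, 9))) = Mul(576, Mul(-9, 12)) = Mul(576, -108) = -62208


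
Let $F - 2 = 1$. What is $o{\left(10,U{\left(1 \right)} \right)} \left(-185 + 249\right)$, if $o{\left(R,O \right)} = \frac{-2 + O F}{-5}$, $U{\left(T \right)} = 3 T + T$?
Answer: $-128$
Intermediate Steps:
$F = 3$ ($F = 2 + 1 = 3$)
$U{\left(T \right)} = 4 T$
$o{\left(R,O \right)} = \frac{2}{5} - \frac{3 O}{5}$ ($o{\left(R,O \right)} = \frac{-2 + O 3}{-5} = \left(-2 + 3 O\right) \left(- \frac{1}{5}\right) = \frac{2}{5} - \frac{3 O}{5}$)
$o{\left(10,U{\left(1 \right)} \right)} \left(-185 + 249\right) = \left(\frac{2}{5} - \frac{3 \cdot 4 \cdot 1}{5}\right) \left(-185 + 249\right) = \left(\frac{2}{5} - \frac{12}{5}\right) 64 = \left(-2\right) 64 = -128$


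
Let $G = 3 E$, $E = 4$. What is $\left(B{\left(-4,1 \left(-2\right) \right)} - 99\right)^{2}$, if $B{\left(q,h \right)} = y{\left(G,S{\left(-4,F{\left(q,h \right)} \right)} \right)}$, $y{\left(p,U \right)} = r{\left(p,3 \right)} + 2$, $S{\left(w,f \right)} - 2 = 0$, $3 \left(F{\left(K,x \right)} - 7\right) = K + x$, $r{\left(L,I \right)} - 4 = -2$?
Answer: $9025$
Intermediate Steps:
$r{\left(L,I \right)} = 2$ ($r{\left(L,I \right)} = 4 - 2 = 2$)
$F{\left(K,x \right)} = 7 + \frac{K}{3} + \frac{x}{3}$ ($F{\left(K,x \right)} = 7 + \frac{K + x}{3} = 7 + \left(\frac{K}{3} + \frac{x}{3}\right) = 7 + \frac{K}{3} + \frac{x}{3}$)
$S{\left(w,f \right)} = 2$ ($S{\left(w,f \right)} = 2 + 0 = 2$)
$G = 12$ ($G = 3 \cdot 4 = 12$)
$y{\left(p,U \right)} = 4$ ($y{\left(p,U \right)} = 2 + 2 = 4$)
$B{\left(q,h \right)} = 4$
$\left(B{\left(-4,1 \left(-2\right) \right)} - 99\right)^{2} = \left(4 - 99\right)^{2} = \left(-95\right)^{2} = 9025$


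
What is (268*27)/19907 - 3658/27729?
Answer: 127827238/552001203 ≈ 0.23157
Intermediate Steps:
(268*27)/19907 - 3658/27729 = 7236*(1/19907) - 3658*1/27729 = 7236/19907 - 3658/27729 = 127827238/552001203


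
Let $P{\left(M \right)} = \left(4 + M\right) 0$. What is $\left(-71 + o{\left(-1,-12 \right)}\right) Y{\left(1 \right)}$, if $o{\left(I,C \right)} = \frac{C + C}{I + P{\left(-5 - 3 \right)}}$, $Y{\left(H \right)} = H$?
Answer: $-47$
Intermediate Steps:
$P{\left(M \right)} = 0$
$o{\left(I,C \right)} = \frac{2 C}{I}$ ($o{\left(I,C \right)} = \frac{C + C}{I + 0} = \frac{2 C}{I}$)
$\left(-71 + o{\left(-1,-12 \right)}\right) Y{\left(1 \right)} = \left(-71 + 2 \left(-12\right) \frac{1}{-1}\right) 1 = \left(-71 + 2 \left(-12\right) \left(-1\right)\right) 1 = \left(-71 + 24\right) 1 = \left(-47\right) 1 = -47$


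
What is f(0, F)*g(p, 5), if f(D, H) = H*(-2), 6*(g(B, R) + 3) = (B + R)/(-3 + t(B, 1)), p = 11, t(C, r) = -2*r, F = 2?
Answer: 212/15 ≈ 14.133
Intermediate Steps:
g(B, R) = -3 - B/30 - R/30 (g(B, R) = -3 + ((B + R)/(-3 - 2*1))/6 = -3 + ((B + R)/(-3 - 2))/6 = -3 + ((B + R)/(-5))/6 = -3 + ((B + R)*(-⅕))/6 = -3 + (-B/5 - R/5)/6 = -3 + (-B/30 - R/30) = -3 - B/30 - R/30)
f(D, H) = -2*H
f(0, F)*g(p, 5) = (-2*2)*(-3 - 1/30*11 - 1/30*5) = -4*(-3 - 11/30 - ⅙) = -4*(-53/15) = 212/15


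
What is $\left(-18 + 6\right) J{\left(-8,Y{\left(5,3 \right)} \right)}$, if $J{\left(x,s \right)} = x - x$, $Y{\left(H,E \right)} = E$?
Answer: $0$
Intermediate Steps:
$J{\left(x,s \right)} = 0$
$\left(-18 + 6\right) J{\left(-8,Y{\left(5,3 \right)} \right)} = \left(-18 + 6\right) 0 = \left(-12\right) 0 = 0$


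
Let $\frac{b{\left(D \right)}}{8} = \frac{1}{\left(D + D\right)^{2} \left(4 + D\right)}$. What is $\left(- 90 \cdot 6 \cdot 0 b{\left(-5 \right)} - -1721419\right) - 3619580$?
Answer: $-1898161$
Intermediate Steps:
$b{\left(D \right)} = \frac{2}{D^{2} \left(4 + D\right)}$ ($b{\left(D \right)} = \frac{8}{\left(D + D\right)^{2} \left(4 + D\right)} = \frac{8}{\left(2 D\right)^{2} \left(4 + D\right)} = \frac{8}{4 D^{2} \left(4 + D\right)} = 8 \frac{1}{4 D^{2} \left(4 + D\right)} = \frac{2}{D^{2} \left(4 + D\right)}$)
$\left(- 90 \cdot 6 \cdot 0 b{\left(-5 \right)} - -1721419\right) - 3619580 = \left(- 90 \cdot 6 \cdot 0 \frac{2}{25 \left(4 - 5\right)} - -1721419\right) - 3619580 = \left(\left(-90\right) 0 \cdot 2 \cdot \frac{1}{25} \frac{1}{-1} + 1721419\right) - 3619580 = \left(0 \cdot 2 \cdot \frac{1}{25} \left(-1\right) + 1721419\right) - 3619580 = \left(0 \left(- \frac{2}{25}\right) + 1721419\right) - 3619580 = \left(0 + 1721419\right) - 3619580 = 1721419 - 3619580 = -1898161$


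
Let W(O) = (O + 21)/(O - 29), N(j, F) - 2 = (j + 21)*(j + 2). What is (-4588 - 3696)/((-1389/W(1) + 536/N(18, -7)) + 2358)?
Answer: -8907371/4437023 ≈ -2.0075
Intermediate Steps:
N(j, F) = 2 + (2 + j)*(21 + j) (N(j, F) = 2 + (j + 21)*(j + 2) = 2 + (21 + j)*(2 + j) = 2 + (2 + j)*(21 + j))
W(O) = (21 + O)/(-29 + O)
(-4588 - 3696)/((-1389/W(1) + 536/N(18, -7)) + 2358) = (-4588 - 3696)/((-1389*(-29 + 1)/(21 + 1) + 536/(44 + 18² + 23*18)) + 2358) = -8284/((-1389/(22/(-28)) + 536/(44 + 324 + 414)) + 2358) = -8284/((-1389/((-1/28*22)) + 536/782) + 2358) = -8284/((-1389/(-11/14) + 536*(1/782)) + 2358) = -8284/((-1389*(-14/11) + 268/391) + 2358) = -8284/((19446/11 + 268/391) + 2358) = -8284/(7606334/4301 + 2358) = -8284/17748092/4301 = -8284*4301/17748092 = -8907371/4437023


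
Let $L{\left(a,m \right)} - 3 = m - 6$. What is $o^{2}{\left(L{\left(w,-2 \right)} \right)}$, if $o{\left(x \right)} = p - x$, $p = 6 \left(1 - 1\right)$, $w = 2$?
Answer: $25$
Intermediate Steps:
$L{\left(a,m \right)} = -3 + m$ ($L{\left(a,m \right)} = 3 + \left(m - 6\right) = 3 + \left(-6 + m\right) = -3 + m$)
$p = 0$ ($p = 6 \cdot 0 = 0$)
$o{\left(x \right)} = - x$ ($o{\left(x \right)} = 0 - x = - x$)
$o^{2}{\left(L{\left(w,-2 \right)} \right)} = \left(- (-3 - 2)\right)^{2} = \left(\left(-1\right) \left(-5\right)\right)^{2} = 5^{2} = 25$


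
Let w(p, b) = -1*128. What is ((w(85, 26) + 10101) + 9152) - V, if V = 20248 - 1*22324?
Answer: 21201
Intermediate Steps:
w(p, b) = -128
V = -2076 (V = 20248 - 22324 = -2076)
((w(85, 26) + 10101) + 9152) - V = ((-128 + 10101) + 9152) - 1*(-2076) = (9973 + 9152) + 2076 = 19125 + 2076 = 21201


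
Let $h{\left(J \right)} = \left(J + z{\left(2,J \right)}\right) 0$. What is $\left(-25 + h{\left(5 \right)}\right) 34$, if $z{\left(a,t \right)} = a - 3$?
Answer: $-850$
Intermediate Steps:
$z{\left(a,t \right)} = -3 + a$
$h{\left(J \right)} = 0$ ($h{\left(J \right)} = \left(J + \left(-3 + 2\right)\right) 0 = \left(J - 1\right) 0 = \left(-1 + J\right) 0 = 0$)
$\left(-25 + h{\left(5 \right)}\right) 34 = \left(-25 + 0\right) 34 = \left(-25\right) 34 = -850$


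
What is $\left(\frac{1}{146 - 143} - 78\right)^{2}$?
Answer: $\frac{54289}{9} \approx 6032.1$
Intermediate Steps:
$\left(\frac{1}{146 - 143} - 78\right)^{2} = \left(\frac{1}{3} - 78\right)^{2} = \left(- \frac{233}{3}\right)^{2} = \frac{54289}{9}$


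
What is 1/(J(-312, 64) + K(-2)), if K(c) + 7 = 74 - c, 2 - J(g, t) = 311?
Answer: -1/240 ≈ -0.0041667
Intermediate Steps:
J(g, t) = -309 (J(g, t) = 2 - 1*311 = 2 - 311 = -309)
K(c) = 67 - c (K(c) = -7 + (74 - c) = 67 - c)
1/(J(-312, 64) + K(-2)) = 1/(-309 + (67 - 1*(-2))) = 1/(-309 + (67 + 2)) = 1/(-309 + 69) = 1/(-240) = -1/240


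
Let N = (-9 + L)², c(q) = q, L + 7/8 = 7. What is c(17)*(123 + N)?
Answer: 142817/64 ≈ 2231.5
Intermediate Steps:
L = 49/8 (L = -7/8 + 7 = 49/8 ≈ 6.1250)
N = 529/64 (N = (-9 + 49/8)² = (-23/8)² = 529/64 ≈ 8.2656)
c(17)*(123 + N) = 17*(123 + 529/64) = 17*(8401/64) = 142817/64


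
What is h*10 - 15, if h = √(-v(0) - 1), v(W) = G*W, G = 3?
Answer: -15 + 10*I ≈ -15.0 + 10.0*I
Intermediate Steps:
v(W) = 3*W
h = I (h = √(-3*0 - 1) = √(-1*0 - 1) = √(0 - 1) = √(-1) = I ≈ 1.0*I)
h*10 - 15 = I*10 - 15 = 10*I - 15 = -15 + 10*I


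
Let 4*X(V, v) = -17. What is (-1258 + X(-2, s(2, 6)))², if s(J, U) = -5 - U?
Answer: 25492401/16 ≈ 1.5933e+6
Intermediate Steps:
X(V, v) = -17/4 (X(V, v) = (¼)*(-17) = -17/4)
(-1258 + X(-2, s(2, 6)))² = (-1258 - 17/4)² = (-5049/4)² = 25492401/16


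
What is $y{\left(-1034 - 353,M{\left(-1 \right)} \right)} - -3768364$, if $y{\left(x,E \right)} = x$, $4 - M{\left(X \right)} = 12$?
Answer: $3766977$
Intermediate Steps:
$M{\left(X \right)} = -8$ ($M{\left(X \right)} = 4 - 12 = -8$)
$y{\left(-1034 - 353,M{\left(-1 \right)} \right)} - -3768364 = \left(-1034 - 353\right) - -3768364 = \left(-1034 - 353\right) + 3768364 = -1387 + 3768364 = 3766977$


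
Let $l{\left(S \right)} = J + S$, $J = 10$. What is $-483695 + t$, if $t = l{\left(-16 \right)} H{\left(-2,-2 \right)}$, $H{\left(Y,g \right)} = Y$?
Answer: $-483683$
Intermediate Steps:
$l{\left(S \right)} = 10 + S$
$t = 12$ ($t = \left(10 - 16\right) \left(-2\right) = \left(-6\right) \left(-2\right) = 12$)
$-483695 + t = -483695 + 12 = -483683$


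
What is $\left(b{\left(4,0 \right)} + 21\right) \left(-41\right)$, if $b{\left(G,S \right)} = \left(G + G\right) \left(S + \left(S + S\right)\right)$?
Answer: $-861$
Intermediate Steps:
$b{\left(G,S \right)} = 6 G S$ ($b{\left(G,S \right)} = 2 G \left(S + 2 S\right) = 2 G 3 S = 6 G S$)
$\left(b{\left(4,0 \right)} + 21\right) \left(-41\right) = \left(6 \cdot 4 \cdot 0 + 21\right) \left(-41\right) = \left(0 + 21\right) \left(-41\right) = 21 \left(-41\right) = -861$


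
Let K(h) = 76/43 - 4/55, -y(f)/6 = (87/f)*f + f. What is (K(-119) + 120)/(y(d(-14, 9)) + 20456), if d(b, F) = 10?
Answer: 143904/23501005 ≈ 0.0061233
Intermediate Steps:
y(f) = -522 - 6*f (y(f) = -6*((87/f)*f + f) = -6*(87 + f) = -522 - 6*f)
K(h) = 4008/2365 (K(h) = 76*(1/43) - 4*1/55 = 76/43 - 4/55 = 4008/2365)
(K(-119) + 120)/(y(d(-14, 9)) + 20456) = (4008/2365 + 120)/((-522 - 6*10) + 20456) = 287808/(2365*((-522 - 60) + 20456)) = 287808/(2365*(-582 + 20456)) = (287808/2365)/19874 = (287808/2365)*(1/19874) = 143904/23501005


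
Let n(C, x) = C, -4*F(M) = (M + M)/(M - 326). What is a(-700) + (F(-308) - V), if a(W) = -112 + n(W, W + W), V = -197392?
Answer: 62315783/317 ≈ 1.9658e+5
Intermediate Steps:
F(M) = -M/(2*(-326 + M)) (F(M) = -(M + M)/(4*(M - 326)) = -2*M/(4*(-326 + M)) = -M/(2*(-326 + M)))
a(W) = -112 + W
a(-700) + (F(-308) - V) = (-112 - 700) + (-1*(-308)/(-652 + 2*(-308)) - 1*(-197392)) = -812 + (-1*(-308)/(-652 - 616) + 197392) = -812 + (-1*(-308)/(-1268) + 197392) = -812 + (-1*(-308)*(-1/1268) + 197392) = -812 + (-77/317 + 197392) = -812 + 62573187/317 = 62315783/317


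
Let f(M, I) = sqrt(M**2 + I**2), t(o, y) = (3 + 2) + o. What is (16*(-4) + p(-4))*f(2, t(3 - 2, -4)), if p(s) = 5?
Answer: -118*sqrt(10) ≈ -373.15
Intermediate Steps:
t(o, y) = 5 + o
f(M, I) = sqrt(I**2 + M**2)
(16*(-4) + p(-4))*f(2, t(3 - 2, -4)) = (16*(-4) + 5)*sqrt((5 + (3 - 2))**2 + 2**2) = (-64 + 5)*sqrt((5 + 1)**2 + 4) = -59*sqrt(6**2 + 4) = -59*sqrt(36 + 4) = -118*sqrt(10)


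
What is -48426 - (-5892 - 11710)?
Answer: -30824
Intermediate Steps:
-48426 - (-5892 - 11710) = -48426 - 1*(-17602) = -48426 + 17602 = -30824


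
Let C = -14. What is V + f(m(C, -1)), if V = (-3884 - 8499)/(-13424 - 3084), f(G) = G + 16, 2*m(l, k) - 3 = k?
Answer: 293019/16508 ≈ 17.750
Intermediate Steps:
m(l, k) = 3/2 + k/2
f(G) = 16 + G
V = 12383/16508 (V = -12383/(-16508) = -12383*(-1/16508) = 12383/16508 ≈ 0.75012)
V + f(m(C, -1)) = 12383/16508 + (16 + (3/2 + (1/2)*(-1))) = 12383/16508 + (16 + (3/2 - 1/2)) = 12383/16508 + (16 + 1) = 12383/16508 + 17 = 293019/16508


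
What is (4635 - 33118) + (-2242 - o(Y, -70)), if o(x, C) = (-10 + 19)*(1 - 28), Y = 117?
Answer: -30482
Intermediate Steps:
o(x, C) = -243 (o(x, C) = 9*(-27) = -243)
(4635 - 33118) + (-2242 - o(Y, -70)) = (4635 - 33118) + (-2242 - 1*(-243)) = -28483 + (-2242 + 243) = -28483 - 1999 = -30482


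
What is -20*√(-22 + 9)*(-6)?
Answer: 120*I*√13 ≈ 432.67*I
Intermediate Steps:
-20*√(-22 + 9)*(-6) = -20*I*√13*(-6) = 120*I*√13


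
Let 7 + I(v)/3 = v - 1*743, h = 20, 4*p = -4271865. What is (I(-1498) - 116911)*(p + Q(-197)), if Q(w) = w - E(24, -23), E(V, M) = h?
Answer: 528344799115/4 ≈ 1.3209e+11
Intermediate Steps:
p = -4271865/4 (p = (1/4)*(-4271865) = -4271865/4 ≈ -1.0680e+6)
E(V, M) = 20
Q(w) = -20 + w (Q(w) = w - 1*20 = w - 20 = -20 + w)
I(v) = -2250 + 3*v (I(v) = -21 + 3*(v - 1*743) = -21 + 3*(v - 743) = -21 + 3*(-743 + v) = -21 + (-2229 + 3*v) = -2250 + 3*v)
(I(-1498) - 116911)*(p + Q(-197)) = ((-2250 + 3*(-1498)) - 116911)*(-4271865/4 + (-20 - 197)) = ((-2250 - 4494) - 116911)*(-4271865/4 - 217) = (-6744 - 116911)*(-4272733/4) = -123655*(-4272733/4) = 528344799115/4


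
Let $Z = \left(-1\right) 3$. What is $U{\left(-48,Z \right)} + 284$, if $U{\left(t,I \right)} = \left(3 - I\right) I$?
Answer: $266$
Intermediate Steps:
$Z = -3$
$U{\left(t,I \right)} = I \left(3 - I\right)$
$U{\left(-48,Z \right)} + 284 = - 3 \left(3 - -3\right) + 284 = - 3 \left(3 + 3\right) + 284 = \left(-3\right) 6 + 284 = -18 + 284 = 266$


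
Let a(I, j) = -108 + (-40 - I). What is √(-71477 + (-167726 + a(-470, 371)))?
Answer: I*√238881 ≈ 488.75*I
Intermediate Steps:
a(I, j) = -148 - I
√(-71477 + (-167726 + a(-470, 371))) = √(-71477 + (-167726 + (-148 - 1*(-470)))) = √(-71477 + (-167726 + (-148 + 470))) = √(-71477 + (-167726 + 322)) = √(-71477 - 167404) = √(-238881) = I*√238881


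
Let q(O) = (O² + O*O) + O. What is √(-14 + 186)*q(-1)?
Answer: 2*√43 ≈ 13.115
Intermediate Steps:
q(O) = O + 2*O² (q(O) = (O² + O²) + O = 2*O² + O = O + 2*O²)
√(-14 + 186)*q(-1) = √(-14 + 186)*(-(1 + 2*(-1))) = √172*(-(1 - 2)) = (2*√43)*(-1*(-1)) = (2*√43)*1 = 2*√43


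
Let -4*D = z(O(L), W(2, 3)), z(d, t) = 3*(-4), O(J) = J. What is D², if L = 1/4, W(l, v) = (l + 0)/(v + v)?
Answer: 9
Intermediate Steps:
W(l, v) = l/(2*v) (W(l, v) = l/((2*v)) = l*(1/(2*v)) = l/(2*v))
L = ¼ ≈ 0.25000
z(d, t) = -12
D = 3 (D = -¼*(-12) = 3)
D² = 3² = 9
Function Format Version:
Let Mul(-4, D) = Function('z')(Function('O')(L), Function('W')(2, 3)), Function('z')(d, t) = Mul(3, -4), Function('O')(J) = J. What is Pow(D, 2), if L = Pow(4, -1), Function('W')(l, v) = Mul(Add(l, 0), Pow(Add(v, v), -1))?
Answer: 9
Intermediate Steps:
Function('W')(l, v) = Mul(Rational(1, 2), l, Pow(v, -1)) (Function('W')(l, v) = Mul(l, Pow(Mul(2, v), -1)) = Mul(l, Mul(Rational(1, 2), Pow(v, -1))) = Mul(Rational(1, 2), l, Pow(v, -1)))
L = Rational(1, 4) ≈ 0.25000
Function('z')(d, t) = -12
D = 3 (D = Mul(Rational(-1, 4), -12) = 3)
Pow(D, 2) = Pow(3, 2) = 9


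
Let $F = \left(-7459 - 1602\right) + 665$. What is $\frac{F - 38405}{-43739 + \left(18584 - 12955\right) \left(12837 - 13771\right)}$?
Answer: $\frac{46801}{5301225} \approx 0.0088283$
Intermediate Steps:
$F = -8396$ ($F = -9061 + 665 = -8396$)
$\frac{F - 38405}{-43739 + \left(18584 - 12955\right) \left(12837 - 13771\right)} = \frac{-8396 - 38405}{-43739 + \left(18584 - 12955\right) \left(12837 - 13771\right)} = \frac{-8396 - 38405}{-43739 + 5629 \left(-934\right)} = - \frac{46801}{-43739 - 5257486} = - \frac{46801}{-5301225} = \left(-46801\right) \left(- \frac{1}{5301225}\right) = \frac{46801}{5301225}$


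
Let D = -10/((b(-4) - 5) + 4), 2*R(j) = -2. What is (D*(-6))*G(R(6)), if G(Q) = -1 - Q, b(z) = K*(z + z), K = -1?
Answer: 0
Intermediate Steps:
R(j) = -1 (R(j) = (½)*(-2) = -1)
b(z) = -2*z (b(z) = -(z + z) = -2*z)
D = -10/7 (D = -10/((-2*(-4) - 5) + 4) = -10/((8 - 5) + 4) = -10/(3 + 4) = -10/7 ≈ -1.4286)
(D*(-6))*G(R(6)) = (-10/7*(-6))*(-1 - 1*(-1)) = 60*(-1 + 1)/7 = (60/7)*0 = 0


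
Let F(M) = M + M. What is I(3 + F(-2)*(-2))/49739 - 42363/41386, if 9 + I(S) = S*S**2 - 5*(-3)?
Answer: -2051760175/2058498254 ≈ -0.99673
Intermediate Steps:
F(M) = 2*M
I(S) = 6 + S**3 (I(S) = -9 + (S*S**2 - 5*(-3)) = -9 + (S**3 + 15) = -9 + (15 + S**3) = 6 + S**3)
I(3 + F(-2)*(-2))/49739 - 42363/41386 = (6 + (3 + (2*(-2))*(-2))**3)/49739 - 42363/41386 = (6 + (3 - 4*(-2))**3)*(1/49739) - 42363*1/41386 = (6 + (3 + 8)**3)*(1/49739) - 42363/41386 = (6 + 11**3)*(1/49739) - 42363/41386 = (6 + 1331)*(1/49739) - 42363/41386 = 1337*(1/49739) - 42363/41386 = 1337/49739 - 42363/41386 = -2051760175/2058498254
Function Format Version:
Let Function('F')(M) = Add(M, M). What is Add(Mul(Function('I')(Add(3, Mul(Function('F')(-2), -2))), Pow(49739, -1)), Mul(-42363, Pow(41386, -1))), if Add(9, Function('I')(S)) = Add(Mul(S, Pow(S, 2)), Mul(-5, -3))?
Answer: Rational(-2051760175, 2058498254) ≈ -0.99673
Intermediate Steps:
Function('F')(M) = Mul(2, M)
Function('I')(S) = Add(6, Pow(S, 3)) (Function('I')(S) = Add(-9, Add(Mul(S, Pow(S, 2)), Mul(-5, -3))) = Add(-9, Add(Pow(S, 3), 15)) = Add(-9, Add(15, Pow(S, 3))) = Add(6, Pow(S, 3)))
Add(Mul(Function('I')(Add(3, Mul(Function('F')(-2), -2))), Pow(49739, -1)), Mul(-42363, Pow(41386, -1))) = Add(Mul(Add(6, Pow(Add(3, Mul(Mul(2, -2), -2)), 3)), Pow(49739, -1)), Mul(-42363, Pow(41386, -1))) = Add(Mul(Add(6, Pow(Add(3, Mul(-4, -2)), 3)), Rational(1, 49739)), Mul(-42363, Rational(1, 41386))) = Add(Mul(Add(6, Pow(Add(3, 8), 3)), Rational(1, 49739)), Rational(-42363, 41386)) = Add(Mul(Add(6, Pow(11, 3)), Rational(1, 49739)), Rational(-42363, 41386)) = Add(Mul(Add(6, 1331), Rational(1, 49739)), Rational(-42363, 41386)) = Add(Mul(1337, Rational(1, 49739)), Rational(-42363, 41386)) = Add(Rational(1337, 49739), Rational(-42363, 41386)) = Rational(-2051760175, 2058498254)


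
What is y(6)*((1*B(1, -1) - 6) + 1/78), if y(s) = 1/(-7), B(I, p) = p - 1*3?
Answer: 779/546 ≈ 1.4267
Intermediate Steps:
B(I, p) = -3 + p (B(I, p) = p - 3 = -3 + p)
y(s) = -⅐
y(6)*((1*B(1, -1) - 6) + 1/78) = -((1*(-3 - 1) - 6) + 1/78)/7 = -((1*(-4) - 6) + 1/78)/7 = -((-4 - 6) + 1/78)/7 = -(-10 + 1/78)/7 = -⅐*(-779/78) = 779/546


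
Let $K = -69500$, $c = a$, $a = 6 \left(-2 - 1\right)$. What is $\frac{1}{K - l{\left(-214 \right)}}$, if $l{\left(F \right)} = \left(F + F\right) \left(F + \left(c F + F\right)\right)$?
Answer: $\frac{1}{1395972} \approx 7.1635 \cdot 10^{-7}$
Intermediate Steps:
$a = -18$ ($a = 6 \left(-3\right) = -18$)
$c = -18$
$l{\left(F \right)} = - 32 F^{2}$ ($l{\left(F \right)} = \left(F + F\right) \left(F + \left(- 18 F + F\right)\right) = 2 F \left(F - 17 F\right) = 2 F \left(- 16 F\right) = - 32 F^{2}$)
$\frac{1}{K - l{\left(-214 \right)}} = \frac{1}{-69500 - - 32 \left(-214\right)^{2}} = \frac{1}{-69500 - \left(-32\right) 45796} = \frac{1}{-69500 - -1465472} = \frac{1}{-69500 + 1465472} = \frac{1}{1395972}$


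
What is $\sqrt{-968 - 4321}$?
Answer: $i \sqrt{5289} \approx 72.725 i$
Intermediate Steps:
$\sqrt{-968 - 4321} = \sqrt{-5289} = i \sqrt{5289}$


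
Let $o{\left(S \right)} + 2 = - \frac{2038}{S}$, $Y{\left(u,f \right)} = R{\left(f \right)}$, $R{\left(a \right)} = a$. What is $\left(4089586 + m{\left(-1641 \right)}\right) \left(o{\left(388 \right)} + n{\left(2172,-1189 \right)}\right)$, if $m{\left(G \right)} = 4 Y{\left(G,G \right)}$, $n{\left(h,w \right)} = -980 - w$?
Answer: $\frac{79902699029}{97} \approx 8.2374 \cdot 10^{8}$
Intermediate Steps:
$Y{\left(u,f \right)} = f$
$o{\left(S \right)} = -2 - \frac{2038}{S}$
$m{\left(G \right)} = 4 G$
$\left(4089586 + m{\left(-1641 \right)}\right) \left(o{\left(388 \right)} + n{\left(2172,-1189 \right)}\right) = \left(4089586 + 4 \left(-1641\right)\right) \left(\left(-2 - \frac{2038}{388}\right) - -209\right) = \left(4089586 - 6564\right) \left(\left(-2 - \frac{1019}{194}\right) + \left(-980 + 1189\right)\right) = 4083022 \left(\left(-2 - \frac{1019}{194}\right) + 209\right) = 4083022 \left(- \frac{1407}{194} + 209\right) = 4083022 \cdot \frac{39139}{194} = \frac{79902699029}{97}$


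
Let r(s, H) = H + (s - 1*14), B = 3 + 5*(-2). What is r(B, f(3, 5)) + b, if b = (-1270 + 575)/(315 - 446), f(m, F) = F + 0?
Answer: -1401/131 ≈ -10.695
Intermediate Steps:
f(m, F) = F
b = 695/131 (b = -695/(-131) = -695*(-1/131) = 695/131 ≈ 5.3053)
B = -7 (B = 3 - 10 = -7)
r(s, H) = -14 + H + s (r(s, H) = H + (s - 14) = H + (-14 + s) = -14 + H + s)
r(B, f(3, 5)) + b = (-14 + 5 - 7) + 695/131 = -16 + 695/131 = -1401/131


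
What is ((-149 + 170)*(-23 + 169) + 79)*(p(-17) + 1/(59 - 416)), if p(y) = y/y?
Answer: 65860/21 ≈ 3136.2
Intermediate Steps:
p(y) = 1
((-149 + 170)*(-23 + 169) + 79)*(p(-17) + 1/(59 - 416)) = ((-149 + 170)*(-23 + 169) + 79)*(1 + 1/(59 - 416)) = (21*146 + 79)*(1 + 1/(-357)) = (3066 + 79)*(1 - 1/357) = 3145*(356/357) = 65860/21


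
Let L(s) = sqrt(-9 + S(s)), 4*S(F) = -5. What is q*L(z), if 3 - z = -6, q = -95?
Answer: -95*I*sqrt(41)/2 ≈ -304.15*I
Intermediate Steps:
S(F) = -5/4 (S(F) = (1/4)*(-5) = -5/4)
z = 9 (z = 3 - 1*(-6) = 3 + 6 = 9)
L(s) = I*sqrt(41)/2 (L(s) = sqrt(-9 - 5/4) = sqrt(-41/4) = I*sqrt(41)/2)
q*L(z) = -95*I*sqrt(41)/2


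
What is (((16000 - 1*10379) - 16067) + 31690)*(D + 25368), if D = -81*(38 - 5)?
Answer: 482132580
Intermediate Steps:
D = -2673 (D = -81*33 = -2673)
(((16000 - 1*10379) - 16067) + 31690)*(D + 25368) = (((16000 - 1*10379) - 16067) + 31690)*(-2673 + 25368) = (((16000 - 10379) - 16067) + 31690)*22695 = ((5621 - 16067) + 31690)*22695 = (-10446 + 31690)*22695 = 21244*22695 = 482132580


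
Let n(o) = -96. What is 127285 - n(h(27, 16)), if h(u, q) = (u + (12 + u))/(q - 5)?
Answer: 127381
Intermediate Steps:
h(u, q) = (12 + 2*u)/(-5 + q)
127285 - n(h(27, 16)) = 127285 - 1*(-96) = 127285 + 96 = 127381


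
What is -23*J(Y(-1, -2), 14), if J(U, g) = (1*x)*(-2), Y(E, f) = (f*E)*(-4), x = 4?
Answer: 184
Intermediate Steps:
Y(E, f) = -4*E*f (Y(E, f) = (E*f)*(-4) = -4*E*f)
J(U, g) = -8 (J(U, g) = (1*4)*(-2) = 4*(-2) = -8)
-23*J(Y(-1, -2), 14) = -23*(-8) = 184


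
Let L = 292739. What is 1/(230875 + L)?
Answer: 1/523614 ≈ 1.9098e-6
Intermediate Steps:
1/(230875 + L) = 1/(230875 + 292739) = 1/523614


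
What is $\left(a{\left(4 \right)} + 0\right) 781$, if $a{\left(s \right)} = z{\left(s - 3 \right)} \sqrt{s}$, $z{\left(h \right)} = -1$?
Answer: $-1562$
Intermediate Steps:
$a{\left(s \right)} = - \sqrt{s}$
$\left(a{\left(4 \right)} + 0\right) 781 = \left(- \sqrt{4} + 0\right) 781 = \left(\left(-1\right) 2 + 0\right) 781 = \left(-2 + 0\right) 781 = \left(-2\right) 781 = -1562$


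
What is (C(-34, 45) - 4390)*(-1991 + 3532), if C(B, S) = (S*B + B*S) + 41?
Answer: -11417269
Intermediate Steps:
C(B, S) = 41 + 2*B*S (C(B, S) = (B*S + B*S) + 41 = 2*B*S + 41 = 41 + 2*B*S)
(C(-34, 45) - 4390)*(-1991 + 3532) = ((41 + 2*(-34)*45) - 4390)*(-1991 + 3532) = ((41 - 3060) - 4390)*1541 = (-3019 - 4390)*1541 = -7409*1541 = -11417269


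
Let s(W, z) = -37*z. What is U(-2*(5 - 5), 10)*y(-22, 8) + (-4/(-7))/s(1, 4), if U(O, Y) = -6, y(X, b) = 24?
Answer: -37297/259 ≈ -144.00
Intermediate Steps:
U(-2*(5 - 5), 10)*y(-22, 8) + (-4/(-7))/s(1, 4) = -6*24 + (-4/(-7))/((-37*4)) = -144 - 4*(-⅐)/(-148) = -144 + (4/7)*(-1/148) = -144 - 1/259 = -37297/259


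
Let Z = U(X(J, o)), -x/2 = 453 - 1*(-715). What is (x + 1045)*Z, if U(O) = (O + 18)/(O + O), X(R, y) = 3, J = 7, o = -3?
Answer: -9037/2 ≈ -4518.5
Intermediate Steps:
x = -2336 (x = -2*(453 - 1*(-715)) = -2*(453 + 715) = -2*1168 = -2336)
U(O) = (18 + O)/(2*O) (U(O) = (18 + O)/((2*O)) = (18 + O)*(1/(2*O)) = (18 + O)/(2*O))
Z = 7/2 (Z = (½)*(18 + 3)/3 = (½)*(⅓)*21 = 7/2 ≈ 3.5000)
(x + 1045)*Z = (-2336 + 1045)*(7/2) = -1291*7/2 = -9037/2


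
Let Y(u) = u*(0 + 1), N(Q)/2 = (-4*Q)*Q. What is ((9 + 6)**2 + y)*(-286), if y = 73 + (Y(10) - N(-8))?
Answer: -234520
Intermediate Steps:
N(Q) = -8*Q**2 (N(Q) = 2*((-4*Q)*Q) = 2*(-4*Q**2) = -8*Q**2)
Y(u) = u (Y(u) = u*1 = u)
y = 595 (y = 73 + (10 - (-8)*(-8)**2) = 73 + (10 - (-8)*64) = 73 + (10 - 1*(-512)) = 73 + (10 + 512) = 73 + 522 = 595)
((9 + 6)**2 + y)*(-286) = ((9 + 6)**2 + 595)*(-286) = (15**2 + 595)*(-286) = (225 + 595)*(-286) = 820*(-286) = -234520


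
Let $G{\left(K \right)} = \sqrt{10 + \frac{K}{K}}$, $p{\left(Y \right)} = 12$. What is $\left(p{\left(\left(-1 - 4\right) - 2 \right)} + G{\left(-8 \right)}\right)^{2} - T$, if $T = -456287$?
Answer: $456442 + 24 \sqrt{11} \approx 4.5652 \cdot 10^{5}$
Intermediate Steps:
$G{\left(K \right)} = \sqrt{11}$ ($G{\left(K \right)} = \sqrt{10 + 1} = \sqrt{11}$)
$\left(p{\left(\left(-1 - 4\right) - 2 \right)} + G{\left(-8 \right)}\right)^{2} - T = \left(12 + \sqrt{11}\right)^{2} - -456287 = \left(12 + \sqrt{11}\right)^{2} + 456287 = 456287 + \left(12 + \sqrt{11}\right)^{2}$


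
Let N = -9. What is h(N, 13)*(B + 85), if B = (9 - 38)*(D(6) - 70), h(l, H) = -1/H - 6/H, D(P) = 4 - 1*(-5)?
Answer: -12978/13 ≈ -998.31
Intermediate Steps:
D(P) = 9 (D(P) = 4 + 5 = 9)
h(l, H) = -7/H
B = 1769 (B = (9 - 38)*(9 - 70) = -29*(-61) = 1769)
h(N, 13)*(B + 85) = (-7/13)*(1769 + 85) = -7*1/13*1854 = -7/13*1854 = -12978/13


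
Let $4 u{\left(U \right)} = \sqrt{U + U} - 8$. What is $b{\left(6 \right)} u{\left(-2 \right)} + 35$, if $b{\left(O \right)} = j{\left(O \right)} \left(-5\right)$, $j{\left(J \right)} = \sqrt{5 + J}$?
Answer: $35 + \frac{5 \sqrt{11} \left(4 - i\right)}{2} \approx 68.166 - 8.2916 i$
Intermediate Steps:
$u{\left(U \right)} = -2 + \frac{\sqrt{2} \sqrt{U}}{4}$ ($u{\left(U \right)} = \frac{\sqrt{U + U} - 8}{4} = \frac{\sqrt{2 U} - 8}{4} = \frac{\sqrt{2} \sqrt{U} - 8}{4} = \frac{-8 + \sqrt{2} \sqrt{U}}{4} = -2 + \frac{\sqrt{2} \sqrt{U}}{4}$)
$b{\left(O \right)} = - 5 \sqrt{5 + O}$ ($b{\left(O \right)} = \sqrt{5 + O} \left(-5\right) = - 5 \sqrt{5 + O}$)
$b{\left(6 \right)} u{\left(-2 \right)} + 35 = - 5 \sqrt{5 + 6} \left(-2 + \frac{\sqrt{2} \sqrt{-2}}{4}\right) + 35 = - 5 \sqrt{11} \left(-2 + \frac{\sqrt{2} i \sqrt{2}}{4}\right) + 35 = - 5 \sqrt{11} \left(-2 + \frac{i}{2}\right) + 35 = 35 - 5 \sqrt{11} \left(-2 + \frac{i}{2}\right)$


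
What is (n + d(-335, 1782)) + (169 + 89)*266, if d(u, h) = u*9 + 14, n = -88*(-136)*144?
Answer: 1789019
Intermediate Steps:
n = 1723392 (n = 11968*144 = 1723392)
d(u, h) = 14 + 9*u (d(u, h) = 9*u + 14 = 14 + 9*u)
(n + d(-335, 1782)) + (169 + 89)*266 = (1723392 + (14 + 9*(-335))) + (169 + 89)*266 = (1723392 + (14 - 3015)) + 258*266 = (1723392 - 3001) + 68628 = 1720391 + 68628 = 1789019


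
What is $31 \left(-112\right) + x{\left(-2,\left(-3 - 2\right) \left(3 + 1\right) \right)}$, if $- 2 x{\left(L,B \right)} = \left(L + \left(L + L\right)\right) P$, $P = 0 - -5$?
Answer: $-3457$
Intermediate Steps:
$P = 5$ ($P = 0 + 5 = 5$)
$x{\left(L,B \right)} = - \frac{15 L}{2}$ ($x{\left(L,B \right)} = - \frac{\left(L + \left(L + L\right)\right) 5}{2} = - \frac{\left(L + 2 L\right) 5}{2} = - \frac{3 L 5}{2} = - \frac{15 L}{2}$)
$31 \left(-112\right) + x{\left(-2,\left(-3 - 2\right) \left(3 + 1\right) \right)} = 31 \left(-112\right) - -15 = -3472 + 15 = -3457$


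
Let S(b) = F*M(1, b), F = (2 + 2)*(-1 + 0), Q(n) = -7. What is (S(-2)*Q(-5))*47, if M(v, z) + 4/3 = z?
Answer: -13160/3 ≈ -4386.7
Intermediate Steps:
M(v, z) = -4/3 + z
F = -4 (F = 4*(-1) = -4)
S(b) = 16/3 - 4*b (S(b) = -4*(-4/3 + b) = 16/3 - 4*b)
(S(-2)*Q(-5))*47 = ((16/3 - 4*(-2))*(-7))*47 = ((16/3 + 8)*(-7))*47 = ((40/3)*(-7))*47 = -280/3*47 = -13160/3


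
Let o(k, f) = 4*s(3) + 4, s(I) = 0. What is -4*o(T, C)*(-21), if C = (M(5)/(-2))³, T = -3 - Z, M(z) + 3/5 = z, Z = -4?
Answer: 336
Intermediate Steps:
M(z) = -⅗ + z
T = 1 (T = -3 - 1*(-4) = -3 + 4 = 1)
C = -1331/125 (C = ((-⅗ + 5)/(-2))³ = ((22/5)*(-½))³ = (-11/5)³ = -1331/125 ≈ -10.648)
o(k, f) = 4 (o(k, f) = 4*0 + 4 = 0 + 4 = 4)
-4*o(T, C)*(-21) = -4*4*(-21) = -16*(-21) = 336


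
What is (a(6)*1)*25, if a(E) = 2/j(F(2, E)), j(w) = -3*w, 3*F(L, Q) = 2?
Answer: -25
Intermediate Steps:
F(L, Q) = 2/3 (F(L, Q) = (1/3)*2 = 2/3)
a(E) = -1 (a(E) = 2/((-3*2/3)) = 2/(-2) = 2*(-1/2) = -1)
(a(6)*1)*25 = -1*1*25 = -1*25 = -25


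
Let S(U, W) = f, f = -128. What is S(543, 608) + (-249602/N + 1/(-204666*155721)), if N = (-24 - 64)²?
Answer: -898781023477247/5609259776736 ≈ -160.23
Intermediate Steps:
N = 7744 (N = (-88)² = 7744)
S(U, W) = -128
S(543, 608) + (-249602/N + 1/(-204666*155721)) = -128 + (-249602/7744 + 1/(-204666*155721)) = -128 + (-249602*1/7744 - 1/204666*1/155721) = -128 + (-124801/3872 - 1/31870794186) = -128 - 180795772055039/5609259776736 = -898781023477247/5609259776736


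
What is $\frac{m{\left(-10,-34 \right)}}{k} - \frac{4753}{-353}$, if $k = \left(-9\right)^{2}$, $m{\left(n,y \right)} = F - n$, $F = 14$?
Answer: $\frac{131155}{9531} \approx 13.761$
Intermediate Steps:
$m{\left(n,y \right)} = 14 - n$
$k = 81$
$\frac{m{\left(-10,-34 \right)}}{k} - \frac{4753}{-353} = \frac{14 - -10}{81} - \frac{4753}{-353} = \left(14 + 10\right) \frac{1}{81} - - \frac{4753}{353} = 24 \cdot \frac{1}{81} + \frac{4753}{353} = \frac{8}{27} + \frac{4753}{353} = \frac{131155}{9531}$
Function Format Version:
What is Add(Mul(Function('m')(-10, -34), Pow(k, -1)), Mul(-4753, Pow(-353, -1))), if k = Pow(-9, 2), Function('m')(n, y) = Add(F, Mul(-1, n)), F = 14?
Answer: Rational(131155, 9531) ≈ 13.761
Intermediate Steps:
Function('m')(n, y) = Add(14, Mul(-1, n))
k = 81
Add(Mul(Function('m')(-10, -34), Pow(k, -1)), Mul(-4753, Pow(-353, -1))) = Add(Mul(Add(14, Mul(-1, -10)), Pow(81, -1)), Mul(-4753, Pow(-353, -1))) = Add(Mul(Add(14, 10), Rational(1, 81)), Mul(-4753, Rational(-1, 353))) = Add(Mul(24, Rational(1, 81)), Rational(4753, 353)) = Add(Rational(8, 27), Rational(4753, 353)) = Rational(131155, 9531)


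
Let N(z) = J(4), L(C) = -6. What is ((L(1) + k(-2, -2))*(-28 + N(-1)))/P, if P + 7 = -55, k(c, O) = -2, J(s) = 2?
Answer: -104/31 ≈ -3.3548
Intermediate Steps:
N(z) = 2
P = -62 (P = -7 - 55 = -62)
((L(1) + k(-2, -2))*(-28 + N(-1)))/P = ((-6 - 2)*(-28 + 2))/(-62) = -8*(-26)*(-1/62) = 208*(-1/62) = -104/31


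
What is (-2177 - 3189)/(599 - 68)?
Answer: -5366/531 ≈ -10.105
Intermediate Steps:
(-2177 - 3189)/(599 - 68) = -5366/531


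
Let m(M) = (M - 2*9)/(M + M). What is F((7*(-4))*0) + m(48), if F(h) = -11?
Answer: -171/16 ≈ -10.688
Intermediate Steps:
m(M) = (-18 + M)/(2*M) (m(M) = (M - 18)/((2*M)) = (-18 + M)*(1/(2*M)) = (-18 + M)/(2*M))
F((7*(-4))*0) + m(48) = -11 + (½)*(-18 + 48)/48 = -11 + (½)*(1/48)*30 = -11 + 5/16 = -171/16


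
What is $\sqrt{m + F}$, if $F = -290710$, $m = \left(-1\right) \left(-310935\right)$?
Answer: $5 \sqrt{809} \approx 142.21$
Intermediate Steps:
$m = 310935$
$\sqrt{m + F} = \sqrt{310935 - 290710} = \sqrt{20225} = 5 \sqrt{809}$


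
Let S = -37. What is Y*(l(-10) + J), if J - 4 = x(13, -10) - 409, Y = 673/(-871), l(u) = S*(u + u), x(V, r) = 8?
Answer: -230839/871 ≈ -265.03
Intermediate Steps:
l(u) = -74*u (l(u) = -37*(u + u) = -74*u)
Y = -673/871 (Y = 673*(-1/871) = -673/871 ≈ -0.77267)
J = -397 (J = 4 + (8 - 409) = 4 - 401 = -397)
Y*(l(-10) + J) = -673*(-74*(-10) - 397)/871 = -673*(740 - 397)/871 = -673/871*343 = -230839/871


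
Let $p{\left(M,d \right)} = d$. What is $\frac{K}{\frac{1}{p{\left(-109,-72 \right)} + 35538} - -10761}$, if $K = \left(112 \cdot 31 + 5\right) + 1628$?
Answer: $\frac{181053930}{381649627} \approx 0.4744$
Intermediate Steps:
$K = 5105$ ($K = \left(3472 + 5\right) + 1628 = 3477 + 1628 = 5105$)
$\frac{K}{\frac{1}{p{\left(-109,-72 \right)} + 35538} - -10761} = \frac{5105}{\frac{1}{-72 + 35538} - -10761} = \frac{5105}{\frac{1}{35466} + 10761} = \frac{5105}{\frac{381649627}{35466}} = 5105 \cdot \frac{35466}{381649627} = \frac{181053930}{381649627}$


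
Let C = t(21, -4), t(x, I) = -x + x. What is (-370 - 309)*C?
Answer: 0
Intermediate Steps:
t(x, I) = 0
C = 0
(-370 - 309)*C = (-370 - 309)*0 = -679*0 = 0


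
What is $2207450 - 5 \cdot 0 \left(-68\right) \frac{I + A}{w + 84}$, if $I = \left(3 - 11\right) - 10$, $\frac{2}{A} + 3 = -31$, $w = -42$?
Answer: $2207450$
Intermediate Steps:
$A = - \frac{1}{17}$ ($A = \frac{2}{-3 - 31} = \frac{2}{-34} = 2 \left(- \frac{1}{34}\right) = - \frac{1}{17} \approx -0.058824$)
$I = -18$ ($I = -8 - 10 = -18$)
$2207450 - 5 \cdot 0 \left(-68\right) \frac{I + A}{w + 84} = 2207450 - 5 \cdot 0 \left(-68\right) \frac{-18 - \frac{1}{17}}{-42 + 84} = 2207450 - 0 \left(-68\right) \left(- \frac{307}{17 \cdot 42}\right) = 2207450 - 0 \left(\left(- \frac{307}{17}\right) \frac{1}{42}\right) = 2207450 - 0 \left(- \frac{307}{714}\right) = 2207450 - 0 = 2207450 + 0 = 2207450$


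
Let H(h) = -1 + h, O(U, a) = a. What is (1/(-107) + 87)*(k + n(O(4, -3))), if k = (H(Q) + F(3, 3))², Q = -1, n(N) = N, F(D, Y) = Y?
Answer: -18616/107 ≈ -173.98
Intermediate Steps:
k = 1 (k = ((-1 - 1) + 3)² = (-2 + 3)² = 1² = 1)
(1/(-107) + 87)*(k + n(O(4, -3))) = (1/(-107) + 87)*(1 - 3) = (-1/107 + 87)*(-2) = (9308/107)*(-2) = -18616/107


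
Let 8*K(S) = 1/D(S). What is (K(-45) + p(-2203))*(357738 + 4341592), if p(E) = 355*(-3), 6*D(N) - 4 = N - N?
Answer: -40031242605/8 ≈ -5.0039e+9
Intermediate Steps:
D(N) = 2/3 (D(N) = 2/3 + (N - N)/6 = 2/3 + (1/6)*0 = 2/3 + 0 = 2/3)
p(E) = -1065
K(S) = 3/16 (K(S) = 1/(8*(2/3)) = (1/8)*(3/2) = 3/16)
(K(-45) + p(-2203))*(357738 + 4341592) = (3/16 - 1065)*(357738 + 4341592) = -17037/16*4699330 = -40031242605/8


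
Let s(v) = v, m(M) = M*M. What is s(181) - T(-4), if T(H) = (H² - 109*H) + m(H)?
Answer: -287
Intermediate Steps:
m(M) = M²
T(H) = -109*H + 2*H² (T(H) = (H² - 109*H) + H² = -109*H + 2*H²)
s(181) - T(-4) = 181 - (-4)*(-109 + 2*(-4)) = 181 - (-4)*(-109 - 8) = 181 - (-4)*(-117) = 181 - 1*468 = 181 - 468 = -287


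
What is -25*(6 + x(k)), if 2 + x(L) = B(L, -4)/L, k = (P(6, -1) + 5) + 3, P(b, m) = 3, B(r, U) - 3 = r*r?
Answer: -4200/11 ≈ -381.82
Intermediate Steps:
B(r, U) = 3 + r² (B(r, U) = 3 + r*r = 3 + r²)
k = 11 (k = (3 + 5) + 3 = 8 + 3 = 11)
x(L) = -2 + (3 + L²)/L
-25*(6 + x(k)) = -25*(6 + (-2 + 11 + 3/11)) = -25*(6 + 102/11) = -25*168/11 = -4200/11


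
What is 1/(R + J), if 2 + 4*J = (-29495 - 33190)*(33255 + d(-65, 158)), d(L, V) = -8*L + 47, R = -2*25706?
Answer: -1/530084430 ≈ -1.8865e-9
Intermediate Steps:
R = -51412
d(L, V) = 47 - 8*L
J = -530033018 (J = -1/2 + ((-29495 - 33190)*(33255 + (47 - 8*(-65))))/4 = -1/2 + (-62685*(33255 + (47 + 520)))/4 = -1/2 + (-62685*(33255 + 567))/4 = -1/2 + (-62685*33822)/4 = -1/2 + (1/4)*(-2120132070) = -1/2 - 1060066035/2 = -530033018)
1/(R + J) = 1/(-51412 - 530033018) = 1/(-530084430) = -1/530084430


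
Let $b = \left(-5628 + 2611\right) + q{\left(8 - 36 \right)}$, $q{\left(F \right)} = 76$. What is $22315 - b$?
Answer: $25256$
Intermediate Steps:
$b = -2941$ ($b = \left(-5628 + 2611\right) + 76 = -3017 + 76 = -2941$)
$22315 - b = 22315 - -2941 = 22315 + 2941 = 25256$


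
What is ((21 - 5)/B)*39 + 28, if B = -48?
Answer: 15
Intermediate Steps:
((21 - 5)/B)*39 + 28 = ((21 - 5)/(-48))*39 + 28 = (16*(-1/48))*39 + 28 = -1/3*39 + 28 = -13 + 28 = 15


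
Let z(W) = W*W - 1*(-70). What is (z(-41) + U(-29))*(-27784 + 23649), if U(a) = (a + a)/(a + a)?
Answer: -7244520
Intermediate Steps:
z(W) = 70 + W² (z(W) = W² + 70 = 70 + W²)
U(a) = 1 (U(a) = (2*a)/((2*a)) = (2*a)*(1/(2*a)) = 1)
(z(-41) + U(-29))*(-27784 + 23649) = ((70 + (-41)²) + 1)*(-27784 + 23649) = ((70 + 1681) + 1)*(-4135) = (1751 + 1)*(-4135) = 1752*(-4135) = -7244520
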